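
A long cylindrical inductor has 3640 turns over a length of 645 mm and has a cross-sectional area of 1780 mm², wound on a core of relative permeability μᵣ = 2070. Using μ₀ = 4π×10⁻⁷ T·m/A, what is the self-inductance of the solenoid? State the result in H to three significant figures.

L ≈ 95.1 H

A = 1780 mm² = 1.780×10^-3 m².
For a long solenoid, L = μ₀μᵣN²A/ℓ.
L = (4π×10⁻⁷)(2070)(3640)²(1.780×10^-3)/(0.645 m) = 95.11 H.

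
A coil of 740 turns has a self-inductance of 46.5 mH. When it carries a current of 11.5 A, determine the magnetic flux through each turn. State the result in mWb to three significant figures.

Φ_B ≈ 0.723 mWb

From L = NΦ_B/I, the flux per turn is Φ_B = LI/N.
Φ_B = (4.650×10^-2 H)(11.5 A)/740 = 7.226×10^-4 Wb.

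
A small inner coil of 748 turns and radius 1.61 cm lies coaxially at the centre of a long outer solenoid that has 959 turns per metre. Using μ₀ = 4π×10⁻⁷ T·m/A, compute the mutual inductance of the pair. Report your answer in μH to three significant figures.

The outer solenoid produces a uniform field B₁ = μ₀n₁I₁ across the inner coil,
so the flux linkage is N₂Φ = N₂B₁A₂ = μ₀n₁N₂A₂·I₁, giving M = μ₀n₁N₂A₂.
A₂ = πr² = π(1.610×10^-2 m)² = 8.143×10^-4 m².
M = (4π×10⁻⁷)(959)(748)(8.143×10^-4) = 7.341×10^-4 H.

M ≈ 734 μH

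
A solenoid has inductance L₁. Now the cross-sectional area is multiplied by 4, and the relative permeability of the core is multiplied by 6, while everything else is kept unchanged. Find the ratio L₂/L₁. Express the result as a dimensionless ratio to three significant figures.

L₂/L₁ = 24.0

For a solenoid, L ∝ μᵣN²A/ℓ.
L₂/L₁ = (4) × (6) = 24.0.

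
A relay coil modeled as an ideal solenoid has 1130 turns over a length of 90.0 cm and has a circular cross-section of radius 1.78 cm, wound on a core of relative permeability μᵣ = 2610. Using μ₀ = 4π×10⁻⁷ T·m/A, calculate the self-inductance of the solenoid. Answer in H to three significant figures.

L ≈ 4.63 H

A = πr² = π(1.780×10^-2 m)² = 9.954×10^-4 m².
For a long solenoid, L = μ₀μᵣN²A/ℓ.
L = (4π×10⁻⁷)(2610)(1130)²(9.954×10^-4)/(0.9 m) = 4.632 H.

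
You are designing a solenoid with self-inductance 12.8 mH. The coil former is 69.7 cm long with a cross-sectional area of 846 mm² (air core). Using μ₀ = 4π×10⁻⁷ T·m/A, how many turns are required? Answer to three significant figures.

N ≈ 2900 turns

A = 846 mm² = 8.460×10^-4 m².
From L = μ₀N²A/ℓ, N = √(Lℓ / (μ₀A)).
N = √[(1.280×10^-2)(0.697) / ((4π×10⁻⁷)×8.460×10^-4)] = √(8.392×10^6) ≈ 2896.9.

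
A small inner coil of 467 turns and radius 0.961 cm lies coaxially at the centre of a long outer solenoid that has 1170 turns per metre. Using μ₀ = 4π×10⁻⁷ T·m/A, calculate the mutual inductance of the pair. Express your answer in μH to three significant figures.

The outer solenoid produces a uniform field B₁ = μ₀n₁I₁ across the inner coil,
so the flux linkage is N₂Φ = N₂B₁A₂ = μ₀n₁N₂A₂·I₁, giving M = μ₀n₁N₂A₂.
A₂ = πr² = π(9.610×10^-3 m)² = 2.901×10^-4 m².
M = (4π×10⁻⁷)(1170)(467)(2.901×10^-4) = 1.992×10^-4 H.

M ≈ 199 μH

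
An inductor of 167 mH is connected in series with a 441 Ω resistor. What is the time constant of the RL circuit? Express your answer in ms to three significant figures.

τ ≈ 0.379 ms

τ = L/R = (0.167 H)/(441 Ω) = 3.787×10^-4 s.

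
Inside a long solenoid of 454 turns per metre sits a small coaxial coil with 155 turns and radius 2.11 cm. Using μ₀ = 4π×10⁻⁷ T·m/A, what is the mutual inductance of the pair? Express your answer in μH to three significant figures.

The outer solenoid produces a uniform field B₁ = μ₀n₁I₁ across the inner coil,
so the flux linkage is N₂Φ = N₂B₁A₂ = μ₀n₁N₂A₂·I₁, giving M = μ₀n₁N₂A₂.
A₂ = πr² = π(2.110×10^-2 m)² = 1.399×10^-3 m².
M = (4π×10⁻⁷)(454)(155)(1.399×10^-3) = 1.237×10^-4 H.

M ≈ 124 μH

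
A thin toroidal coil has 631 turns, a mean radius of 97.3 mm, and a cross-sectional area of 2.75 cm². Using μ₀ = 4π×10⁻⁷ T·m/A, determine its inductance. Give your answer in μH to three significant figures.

For a thin toroid, L = μ₀N²A/(2πR).
L = (4π×10⁻⁷)(631)²(2.750×10^-4) / (2π×9.730×10^-2 m) = 2.251×10^-4 H.

L ≈ 225 μH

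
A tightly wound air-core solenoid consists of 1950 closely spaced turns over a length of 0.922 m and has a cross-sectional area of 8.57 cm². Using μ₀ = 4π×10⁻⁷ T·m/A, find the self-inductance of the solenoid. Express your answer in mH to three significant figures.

L ≈ 4.44 mH

A = 8.57 cm² = 8.570×10^-4 m².
For a long solenoid, L = μ₀N²A/ℓ.
L = (4π×10⁻⁷)(1950)²(8.570×10^-4)/(0.922 m) = 4.441×10^-3 H.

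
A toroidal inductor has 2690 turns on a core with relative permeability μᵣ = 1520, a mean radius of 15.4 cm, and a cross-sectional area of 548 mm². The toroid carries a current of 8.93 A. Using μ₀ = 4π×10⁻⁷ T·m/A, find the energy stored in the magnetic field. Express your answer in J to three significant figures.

U ≈ 312 J

L = μ₀μᵣN²A/(2πR) = (4π×10⁻⁷)(1520)(2690)²(5.480×10^-4)/(2π×0.154) = 7.828 H.
U = ½LI² = ½(7.828)(8.93)² = 312.1 J.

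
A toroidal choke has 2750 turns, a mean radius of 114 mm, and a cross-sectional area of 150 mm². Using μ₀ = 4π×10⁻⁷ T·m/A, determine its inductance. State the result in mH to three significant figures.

For a thin toroid, L = μ₀N²A/(2πR).
L = (4π×10⁻⁷)(2750)²(1.500×10^-4) / (2π×0.114 m) = 1.990×10^-3 H.

L ≈ 1.99 mH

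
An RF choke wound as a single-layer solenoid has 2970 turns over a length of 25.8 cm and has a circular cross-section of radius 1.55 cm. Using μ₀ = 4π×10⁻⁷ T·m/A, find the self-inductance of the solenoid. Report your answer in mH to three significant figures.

A = πr² = π(1.550×10^-2 m)² = 7.548×10^-4 m².
For a long solenoid, L = μ₀N²A/ℓ.
L = (4π×10⁻⁷)(2970)²(7.548×10^-4)/(0.258 m) = 3.243×10^-2 H.

L ≈ 32.4 mH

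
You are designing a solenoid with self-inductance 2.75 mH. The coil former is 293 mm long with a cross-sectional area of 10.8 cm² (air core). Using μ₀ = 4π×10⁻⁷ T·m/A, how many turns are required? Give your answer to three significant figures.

A = 10.8 cm² = 1.080×10^-3 m².
From L = μ₀N²A/ℓ, N = √(Lℓ / (μ₀A)).
N = √[(2.750×10^-3)(0.293) / ((4π×10⁻⁷)×1.080×10^-3)] = √(5.937×10^5) ≈ 770.5.

N ≈ 771 turns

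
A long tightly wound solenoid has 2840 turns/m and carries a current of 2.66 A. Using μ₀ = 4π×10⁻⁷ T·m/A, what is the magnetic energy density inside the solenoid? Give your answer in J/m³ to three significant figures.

u ≈ 35.9 J/m³

B = μ₀nI = (4π×10⁻⁷)(2.840×10^3)(2.66) = 9.493×10^-3 T.
u = B²/(2μ₀) = (9.493×10^-3)²/(2×4π×10⁻⁷) = 35.86 J/m³.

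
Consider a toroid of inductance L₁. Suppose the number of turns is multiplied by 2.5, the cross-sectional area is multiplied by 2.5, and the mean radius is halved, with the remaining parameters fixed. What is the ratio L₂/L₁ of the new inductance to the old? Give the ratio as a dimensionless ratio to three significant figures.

For a toroid, L ∝ μᵣN²A/R.
L₂/L₁ = (2.5)^2 × (2.5) × (0.5)^-1 = 31.3.

L₂/L₁ = 31.3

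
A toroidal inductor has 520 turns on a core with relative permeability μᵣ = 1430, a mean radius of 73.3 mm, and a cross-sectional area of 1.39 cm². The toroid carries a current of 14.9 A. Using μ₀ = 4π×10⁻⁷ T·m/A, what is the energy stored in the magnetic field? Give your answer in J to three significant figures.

U ≈ 16.3 J

L = μ₀μᵣN²A/(2πR) = (4π×10⁻⁷)(1430)(520)²(1.390×10^-4)/(2π×7.330×10^-2) = 0.1467 H.
U = ½LI² = ½(0.1467)(14.9)² = 16.28 J.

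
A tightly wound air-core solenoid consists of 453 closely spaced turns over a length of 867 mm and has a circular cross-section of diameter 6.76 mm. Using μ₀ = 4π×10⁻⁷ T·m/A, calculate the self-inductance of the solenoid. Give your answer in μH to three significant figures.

A = π(d/2)² = π(3.380×10^-3 m)² = 3.589×10^-5 m².
For a long solenoid, L = μ₀N²A/ℓ.
L = (4π×10⁻⁷)(453)²(3.589×10^-5)/(0.867 m) = 1.068×10^-5 H.

L ≈ 10.7 μH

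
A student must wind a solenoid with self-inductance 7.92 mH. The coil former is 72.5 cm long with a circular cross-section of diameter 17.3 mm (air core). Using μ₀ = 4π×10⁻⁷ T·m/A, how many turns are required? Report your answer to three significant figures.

A = π(d/2)² = π(8.650×10^-3 m)² = 2.351×10^-4 m².
From L = μ₀N²A/ℓ, N = √(Lℓ / (μ₀A)).
N = √[(7.920×10^-3)(0.725) / ((4π×10⁻⁷)×2.351×10^-4)] = √(1.944×10^7) ≈ 4409.0.

N ≈ 4410 turns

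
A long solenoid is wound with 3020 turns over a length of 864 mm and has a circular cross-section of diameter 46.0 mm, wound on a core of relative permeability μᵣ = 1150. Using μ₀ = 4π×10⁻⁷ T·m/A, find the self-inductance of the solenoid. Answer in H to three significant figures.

A = π(d/2)² = π(2.300×10^-2 m)² = 1.662×10^-3 m².
For a long solenoid, L = μ₀μᵣN²A/ℓ.
L = (4π×10⁻⁷)(1150)(3020)²(1.662×10^-3)/(0.864 m) = 25.35 H.

L ≈ 25.4 H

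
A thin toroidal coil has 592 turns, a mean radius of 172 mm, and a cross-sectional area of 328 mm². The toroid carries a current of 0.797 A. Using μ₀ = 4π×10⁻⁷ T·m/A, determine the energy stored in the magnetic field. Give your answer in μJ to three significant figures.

L = μ₀N²A/(2πR) = (4π×10⁻⁷)(592)²(3.280×10^-4)/(2π×0.172) = 1.337×10^-4 H.
U = ½LI² = ½(1.337×10^-4)(0.797)² = 4.245×10^-5 J.

U ≈ 42.5 μJ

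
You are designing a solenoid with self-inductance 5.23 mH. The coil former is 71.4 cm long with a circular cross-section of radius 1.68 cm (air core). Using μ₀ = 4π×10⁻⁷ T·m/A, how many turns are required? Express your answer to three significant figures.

A = πr² = π(1.680×10^-2 m)² = 8.867×10^-4 m².
From L = μ₀N²A/ℓ, N = √(Lℓ / (μ₀A)).
N = √[(5.230×10^-3)(0.714) / ((4π×10⁻⁷)×8.867×10^-4)] = √(3.351×10^6) ≈ 1830.7.

N ≈ 1830 turns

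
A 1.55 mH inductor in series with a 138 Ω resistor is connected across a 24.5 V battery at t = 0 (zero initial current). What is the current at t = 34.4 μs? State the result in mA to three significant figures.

τ = L/R = 1.550×10^-3/138 = 1.123×10^-5 s; final current I_∞ = ε/R = 24.5/138 = 0.1775 A.
I(t) = I_∞(1 − e^(−t/τ)) with t/τ = 3.063.
I = (0.1775)(1 − e^(−3.063)) = 0.1692 A.

I ≈ 169 mA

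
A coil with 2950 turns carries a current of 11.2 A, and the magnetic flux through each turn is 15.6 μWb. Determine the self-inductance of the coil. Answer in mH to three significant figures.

Self-inductance is defined by L = NΦ_B/I (flux linkage over current).
L = (2950)(1.560×10^-5 Wb)/(11.2 A) = 4.109×10^-3 H.

L ≈ 4.11 mH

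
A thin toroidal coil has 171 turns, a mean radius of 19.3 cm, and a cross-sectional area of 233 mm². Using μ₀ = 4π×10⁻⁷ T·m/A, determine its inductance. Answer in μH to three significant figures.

L ≈ 7.06 μH

For a thin toroid, L = μ₀N²A/(2πR).
L = (4π×10⁻⁷)(171)²(2.330×10^-4) / (2π×0.193 m) = 7.060×10^-6 H.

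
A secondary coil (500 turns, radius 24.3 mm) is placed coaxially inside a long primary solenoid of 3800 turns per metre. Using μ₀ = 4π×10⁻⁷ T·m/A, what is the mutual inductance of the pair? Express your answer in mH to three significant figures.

The outer solenoid produces a uniform field B₁ = μ₀n₁I₁ across the inner coil,
so the flux linkage is N₂Φ = N₂B₁A₂ = μ₀n₁N₂A₂·I₁, giving M = μ₀n₁N₂A₂.
A₂ = πr² = π(2.430×10^-2 m)² = 1.855×10^-3 m².
M = (4π×10⁻⁷)(3800)(500)(1.855×10^-3) = 4.429×10^-3 H.

M ≈ 4.43 mH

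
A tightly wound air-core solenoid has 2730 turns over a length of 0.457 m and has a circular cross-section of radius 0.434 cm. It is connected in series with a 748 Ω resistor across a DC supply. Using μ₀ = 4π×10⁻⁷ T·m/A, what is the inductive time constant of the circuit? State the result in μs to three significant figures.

A = πr² = π(4.340×10^-3 m)² = 5.917×10^-5 m².
L = μ₀N²A/ℓ = (4π×10⁻⁷)(2730)²(5.917×10^-5)/(0.457) = 1.213×10^-3 H.
τ = L/R = (1.213×10^-3)/(748) = 1.621×10^-6 s.

τ ≈ 1.62 μs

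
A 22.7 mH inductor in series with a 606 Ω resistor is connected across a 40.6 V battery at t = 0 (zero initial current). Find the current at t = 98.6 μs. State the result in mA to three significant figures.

I ≈ 62.2 mA

τ = L/R = 2.270×10^-2/606 = 3.746×10^-5 s; final current I_∞ = ε/R = 40.6/606 = 6.700×10^-2 A.
I(t) = I_∞(1 − e^(−t/τ)) with t/τ = 2.632.
I = (6.700×10^-2)(1 − e^(−2.632)) = 6.218×10^-2 A.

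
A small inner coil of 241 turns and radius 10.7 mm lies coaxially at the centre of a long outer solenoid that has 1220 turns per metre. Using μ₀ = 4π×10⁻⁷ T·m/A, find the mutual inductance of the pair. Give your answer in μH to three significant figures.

M ≈ 133 μH

The outer solenoid produces a uniform field B₁ = μ₀n₁I₁ across the inner coil,
so the flux linkage is N₂Φ = N₂B₁A₂ = μ₀n₁N₂A₂·I₁, giving M = μ₀n₁N₂A₂.
A₂ = πr² = π(1.070×10^-2 m)² = 3.597×10^-4 m².
M = (4π×10⁻⁷)(1220)(241)(3.597×10^-4) = 1.329×10^-4 H.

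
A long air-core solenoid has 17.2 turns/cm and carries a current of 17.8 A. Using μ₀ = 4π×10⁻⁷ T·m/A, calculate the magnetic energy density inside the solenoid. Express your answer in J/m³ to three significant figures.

B = μ₀nI = (4π×10⁻⁷)(1.720×10^3)(17.8) = 3.847×10^-2 T.
u = B²/(2μ₀) = (3.847×10^-2)²/(2×4π×10⁻⁷) = 588.9 J/m³.

u ≈ 589 J/m³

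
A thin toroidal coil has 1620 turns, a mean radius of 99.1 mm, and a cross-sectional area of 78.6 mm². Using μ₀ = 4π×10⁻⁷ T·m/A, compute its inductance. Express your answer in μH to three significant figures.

For a thin toroid, L = μ₀N²A/(2πR).
L = (4π×10⁻⁷)(1620)²(7.860×10^-5) / (2π×9.910×10^-2 m) = 4.163×10^-4 H.

L ≈ 416 μH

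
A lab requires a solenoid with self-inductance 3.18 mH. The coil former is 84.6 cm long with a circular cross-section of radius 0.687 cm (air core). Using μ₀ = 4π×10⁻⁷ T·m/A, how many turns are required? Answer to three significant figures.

N ≈ 3800 turns

A = πr² = π(6.870×10^-3 m)² = 1.483×10^-4 m².
From L = μ₀N²A/ℓ, N = √(Lℓ / (μ₀A)).
N = √[(3.180×10^-3)(0.846) / ((4π×10⁻⁷)×1.483×10^-4)] = √(1.444×10^7) ≈ 3799.8.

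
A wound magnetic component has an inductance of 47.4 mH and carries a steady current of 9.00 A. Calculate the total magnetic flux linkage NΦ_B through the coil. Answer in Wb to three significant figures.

NΦ_B ≈ 0.427 Wb

From L = NΦ_B/I, the flux linkage is NΦ_B = LI.
NΦ_B = (4.740×10^-2 H)(9.00 A) = 0.4266 Wb.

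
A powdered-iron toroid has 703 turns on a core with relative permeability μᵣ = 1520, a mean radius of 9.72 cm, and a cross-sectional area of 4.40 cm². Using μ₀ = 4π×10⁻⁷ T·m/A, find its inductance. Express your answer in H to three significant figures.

For a thin toroid, L = μ₀μᵣN²A/(2πR).
L = (4π×10⁻⁷)(1520)(703)²(4.400×10^-4) / (2π×9.720×10^-2 m) = 0.6801 H.

L ≈ 0.680 H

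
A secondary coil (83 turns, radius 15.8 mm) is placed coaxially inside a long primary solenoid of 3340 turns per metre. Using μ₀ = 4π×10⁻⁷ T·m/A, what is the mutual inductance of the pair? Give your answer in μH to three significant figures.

M ≈ 273 μH

The outer solenoid produces a uniform field B₁ = μ₀n₁I₁ across the inner coil,
so the flux linkage is N₂Φ = N₂B₁A₂ = μ₀n₁N₂A₂·I₁, giving M = μ₀n₁N₂A₂.
A₂ = πr² = π(1.580×10^-2 m)² = 7.843×10^-4 m².
M = (4π×10⁻⁷)(3340)(83)(7.843×10^-4) = 2.732×10^-4 H.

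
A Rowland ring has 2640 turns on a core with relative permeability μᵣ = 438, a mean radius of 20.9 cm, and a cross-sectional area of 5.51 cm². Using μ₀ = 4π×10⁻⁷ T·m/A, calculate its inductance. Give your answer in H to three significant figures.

L ≈ 1.61 H

For a thin toroid, L = μ₀μᵣN²A/(2πR).
L = (4π×10⁻⁷)(438)(2640)²(5.510×10^-4) / (2π×0.209 m) = 1.61 H.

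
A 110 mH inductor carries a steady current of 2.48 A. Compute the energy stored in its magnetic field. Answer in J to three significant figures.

Stored magnetic energy: U = ½LI².
U = ½(0.11 H)(2.48 A)² = 0.3383 J.

U ≈ 0.338 J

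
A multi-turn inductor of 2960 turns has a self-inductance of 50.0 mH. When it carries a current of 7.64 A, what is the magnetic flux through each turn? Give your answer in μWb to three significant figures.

From L = NΦ_B/I, the flux per turn is Φ_B = LI/N.
Φ_B = (5.000×10^-2 H)(7.64 A)/2960 = 1.291×10^-4 Wb.

Φ_B ≈ 129 μWb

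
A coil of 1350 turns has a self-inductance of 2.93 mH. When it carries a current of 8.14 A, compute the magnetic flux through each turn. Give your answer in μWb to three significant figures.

From L = NΦ_B/I, the flux per turn is Φ_B = LI/N.
Φ_B = (2.930×10^-3 H)(8.14 A)/1350 = 1.767×10^-5 Wb.

Φ_B ≈ 17.7 μWb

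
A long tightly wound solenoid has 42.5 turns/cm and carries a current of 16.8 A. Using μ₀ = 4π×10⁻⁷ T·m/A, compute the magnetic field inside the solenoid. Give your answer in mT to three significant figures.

Inside a long solenoid, B = μ₀nI.
B = (4π×10⁻⁷)(4.250×10^3 m⁻¹)(16.8 A) = 8.972×10^-2 T.

B ≈ 89.7 mT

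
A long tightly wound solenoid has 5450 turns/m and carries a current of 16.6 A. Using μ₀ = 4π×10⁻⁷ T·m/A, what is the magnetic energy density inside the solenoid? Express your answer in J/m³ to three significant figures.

B = μ₀nI = (4π×10⁻⁷)(5.450×10^3)(16.6) = 0.1137 T.
u = B²/(2μ₀) = (0.1137)²/(2×4π×10⁻⁷) = 5.143×10^3 J/m³.

u ≈ 5140 J/m³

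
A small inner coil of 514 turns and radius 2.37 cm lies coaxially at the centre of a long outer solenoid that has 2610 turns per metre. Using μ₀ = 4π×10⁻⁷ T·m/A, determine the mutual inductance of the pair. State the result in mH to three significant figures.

The outer solenoid produces a uniform field B₁ = μ₀n₁I₁ across the inner coil,
so the flux linkage is N₂Φ = N₂B₁A₂ = μ₀n₁N₂A₂·I₁, giving M = μ₀n₁N₂A₂.
A₂ = πr² = π(2.370×10^-2 m)² = 1.7646×10^-3 m².
M = (4π×10⁻⁷)(2610)(514)(1.7646×10^-3) = 2.9748×10^-3 H.

M ≈ 2.97 mH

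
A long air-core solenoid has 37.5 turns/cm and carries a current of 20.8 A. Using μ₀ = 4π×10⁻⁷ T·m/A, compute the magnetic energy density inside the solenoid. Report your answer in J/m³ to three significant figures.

u ≈ 3820 J/m³

B = μ₀nI = (4π×10⁻⁷)(3.750×10^3)(20.8) = 9.802×10^-2 T.
u = B²/(2μ₀) = (9.802×10^-2)²/(2×4π×10⁻⁷) = 3.823×10^3 J/m³.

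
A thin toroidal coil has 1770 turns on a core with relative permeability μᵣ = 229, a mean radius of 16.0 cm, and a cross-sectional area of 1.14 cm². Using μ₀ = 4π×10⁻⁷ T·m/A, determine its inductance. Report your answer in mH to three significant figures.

For a thin toroid, L = μ₀μᵣN²A/(2πR).
L = (4π×10⁻⁷)(229)(1770)²(1.140×10^-4) / (2π×0.16 m) = 0.1022 H.

L ≈ 102 mH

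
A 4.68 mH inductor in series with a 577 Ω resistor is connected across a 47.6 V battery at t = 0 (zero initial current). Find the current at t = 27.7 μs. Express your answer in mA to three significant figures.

τ = L/R = 4.680×10^-3/577 = 8.111×10^-6 s; final current I_∞ = ε/R = 47.6/577 = 8.250×10^-2 A.
I(t) = I_∞(1 − e^(−t/τ)) with t/τ = 3.415.
I = (8.250×10^-2)(1 − e^(−3.415)) = 7.978×10^-2 A.

I ≈ 79.8 mA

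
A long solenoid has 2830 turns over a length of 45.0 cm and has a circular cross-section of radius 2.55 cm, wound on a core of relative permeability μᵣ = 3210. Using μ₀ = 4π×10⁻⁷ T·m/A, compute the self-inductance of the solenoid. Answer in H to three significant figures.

A = πr² = π(2.550×10^-2 m)² = 2.043×10^-3 m².
For a long solenoid, L = μ₀μᵣN²A/ℓ.
L = (4π×10⁻⁷)(3210)(2830)²(2.043×10^-3)/(0.45 m) = 146.7 H.

L ≈ 147 H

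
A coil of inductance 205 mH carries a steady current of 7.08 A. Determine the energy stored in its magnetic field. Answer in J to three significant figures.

Stored magnetic energy: U = ½LI².
U = ½(0.205 H)(7.08 A)² = 5.138 J.

U ≈ 5.14 J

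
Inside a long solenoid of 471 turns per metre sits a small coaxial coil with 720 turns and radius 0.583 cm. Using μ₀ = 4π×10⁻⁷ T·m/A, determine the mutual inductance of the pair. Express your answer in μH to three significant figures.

The outer solenoid produces a uniform field B₁ = μ₀n₁I₁ across the inner coil,
so the flux linkage is N₂Φ = N₂B₁A₂ = μ₀n₁N₂A₂·I₁, giving M = μ₀n₁N₂A₂.
A₂ = πr² = π(5.830×10^-3 m)² = 1.068×10^-4 m².
M = (4π×10⁻⁷)(471)(720)(1.068×10^-4) = 4.550×10^-5 H.

M ≈ 45.5 μH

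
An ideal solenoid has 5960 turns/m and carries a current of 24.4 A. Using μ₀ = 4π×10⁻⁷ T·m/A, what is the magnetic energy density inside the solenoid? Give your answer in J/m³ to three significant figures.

u ≈ 13300 J/m³

B = μ₀nI = (4π×10⁻⁷)(5.960×10^3)(24.4) = 0.1827 T.
u = B²/(2μ₀) = (0.1827)²/(2×4π×10⁻⁷) = 1.329×10^4 J/m³.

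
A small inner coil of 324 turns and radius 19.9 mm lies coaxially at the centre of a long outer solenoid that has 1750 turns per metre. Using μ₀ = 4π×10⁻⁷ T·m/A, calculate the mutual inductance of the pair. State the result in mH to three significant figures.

M ≈ 0.886 mH

The outer solenoid produces a uniform field B₁ = μ₀n₁I₁ across the inner coil,
so the flux linkage is N₂Φ = N₂B₁A₂ = μ₀n₁N₂A₂·I₁, giving M = μ₀n₁N₂A₂.
A₂ = πr² = π(1.990×10^-2 m)² = 1.244×10^-3 m².
M = (4π×10⁻⁷)(1750)(324)(1.244×10^-3) = 8.864×10^-4 H.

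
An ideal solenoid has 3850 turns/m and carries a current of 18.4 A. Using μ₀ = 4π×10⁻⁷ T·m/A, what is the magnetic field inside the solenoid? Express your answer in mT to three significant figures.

Inside a long solenoid, B = μ₀nI.
B = (4π×10⁻⁷)(3.850×10^3 m⁻¹)(18.4 A) = 8.902×10^-2 T.

B ≈ 89.0 mT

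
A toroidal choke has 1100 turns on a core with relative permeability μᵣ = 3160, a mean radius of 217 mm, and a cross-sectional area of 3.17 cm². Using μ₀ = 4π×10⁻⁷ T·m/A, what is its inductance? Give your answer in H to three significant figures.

L ≈ 1.12 H

For a thin toroid, L = μ₀μᵣN²A/(2πR).
L = (4π×10⁻⁷)(3160)(1100)²(3.170×10^-4) / (2π×0.217 m) = 1.117 H.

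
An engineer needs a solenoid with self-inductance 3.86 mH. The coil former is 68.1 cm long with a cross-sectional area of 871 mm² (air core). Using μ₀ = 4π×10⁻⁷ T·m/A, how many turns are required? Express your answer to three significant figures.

A = 871 mm² = 8.710×10^-4 m².
From L = μ₀N²A/ℓ, N = √(Lℓ / (μ₀A)).
N = √[(3.860×10^-3)(0.681) / ((4π×10⁻⁷)×8.710×10^-4)] = √(2.402×10^6) ≈ 1549.7.

N ≈ 1550 turns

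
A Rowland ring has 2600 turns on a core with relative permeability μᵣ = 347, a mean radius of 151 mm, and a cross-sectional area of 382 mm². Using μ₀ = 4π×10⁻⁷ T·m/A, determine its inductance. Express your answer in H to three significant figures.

For a thin toroid, L = μ₀μᵣN²A/(2πR).
L = (4π×10⁻⁷)(347)(2600)²(3.820×10^-4) / (2π×0.151 m) = 1.187 H.

L ≈ 1.19 H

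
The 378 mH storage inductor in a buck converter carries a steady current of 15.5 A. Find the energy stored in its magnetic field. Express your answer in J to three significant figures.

Stored magnetic energy: U = ½LI².
U = ½(0.378 H)(15.5 A)² = 45.41 J.

U ≈ 45.4 J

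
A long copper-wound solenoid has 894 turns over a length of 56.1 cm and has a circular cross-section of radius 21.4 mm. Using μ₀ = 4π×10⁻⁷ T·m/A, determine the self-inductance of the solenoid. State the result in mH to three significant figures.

A = πr² = π(2.140×10^-2 m)² = 1.439×10^-3 m².
For a long solenoid, L = μ₀N²A/ℓ.
L = (4π×10⁻⁷)(894)²(1.439×10^-3)/(0.561 m) = 2.576×10^-3 H.

L ≈ 2.58 mH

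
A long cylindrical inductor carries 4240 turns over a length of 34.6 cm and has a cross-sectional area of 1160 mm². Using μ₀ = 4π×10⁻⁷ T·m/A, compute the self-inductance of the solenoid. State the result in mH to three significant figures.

L ≈ 75.7 mH

A = 1160 mm² = 1.160×10^-3 m².
For a long solenoid, L = μ₀N²A/ℓ.
L = (4π×10⁻⁷)(4240)²(1.160×10^-3)/(0.346 m) = 7.574×10^-2 H.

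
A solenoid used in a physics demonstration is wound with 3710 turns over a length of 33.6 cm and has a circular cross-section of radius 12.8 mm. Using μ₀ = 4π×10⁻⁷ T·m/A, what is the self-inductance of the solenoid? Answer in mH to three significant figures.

L ≈ 26.5 mH

A = πr² = π(1.280×10^-2 m)² = 5.147×10^-4 m².
For a long solenoid, L = μ₀N²A/ℓ.
L = (4π×10⁻⁷)(3710)²(5.147×10^-4)/(0.336 m) = 2.650×10^-2 H.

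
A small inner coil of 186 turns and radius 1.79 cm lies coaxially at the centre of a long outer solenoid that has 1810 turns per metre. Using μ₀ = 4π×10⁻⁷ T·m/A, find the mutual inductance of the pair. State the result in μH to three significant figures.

The outer solenoid produces a uniform field B₁ = μ₀n₁I₁ across the inner coil,
so the flux linkage is N₂Φ = N₂B₁A₂ = μ₀n₁N₂A₂·I₁, giving M = μ₀n₁N₂A₂.
A₂ = πr² = π(1.790×10^-2 m)² = 1.007×10^-3 m².
M = (4π×10⁻⁷)(1810)(186)(1.007×10^-3) = 4.259×10^-4 H.

M ≈ 426 μH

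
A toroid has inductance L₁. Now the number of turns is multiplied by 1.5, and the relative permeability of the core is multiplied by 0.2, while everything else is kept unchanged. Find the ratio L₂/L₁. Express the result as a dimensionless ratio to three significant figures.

For a toroid, L ∝ μᵣN²A/R.
L₂/L₁ = (1.5)^2 × (0.2) = 0.450.

L₂/L₁ = 0.450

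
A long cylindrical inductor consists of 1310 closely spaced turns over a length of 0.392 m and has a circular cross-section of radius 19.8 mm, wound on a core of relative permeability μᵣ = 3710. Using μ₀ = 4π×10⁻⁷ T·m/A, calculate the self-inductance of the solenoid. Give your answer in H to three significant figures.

A = πr² = π(1.980×10^-2 m)² = 1.232×10^-3 m².
For a long solenoid, L = μ₀μᵣN²A/ℓ.
L = (4π×10⁻⁷)(3710)(1310)²(1.232×10^-3)/(0.392 m) = 25.14 H.

L ≈ 25.1 H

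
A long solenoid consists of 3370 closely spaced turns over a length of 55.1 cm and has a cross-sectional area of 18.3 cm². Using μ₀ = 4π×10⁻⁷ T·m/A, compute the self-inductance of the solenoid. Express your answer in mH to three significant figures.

A = 18.3 cm² = 1.830×10^-3 m².
For a long solenoid, L = μ₀N²A/ℓ.
L = (4π×10⁻⁷)(3370)²(1.830×10^-3)/(0.551 m) = 4.740×10^-2 H.

L ≈ 47.4 mH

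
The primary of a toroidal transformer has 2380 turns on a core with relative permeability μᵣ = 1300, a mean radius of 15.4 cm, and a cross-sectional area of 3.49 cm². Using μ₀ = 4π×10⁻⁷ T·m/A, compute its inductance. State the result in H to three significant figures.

L ≈ 3.34 H

For a thin toroid, L = μ₀μᵣN²A/(2πR).
L = (4π×10⁻⁷)(1300)(2380)²(3.490×10^-4) / (2π×0.154 m) = 3.338 H.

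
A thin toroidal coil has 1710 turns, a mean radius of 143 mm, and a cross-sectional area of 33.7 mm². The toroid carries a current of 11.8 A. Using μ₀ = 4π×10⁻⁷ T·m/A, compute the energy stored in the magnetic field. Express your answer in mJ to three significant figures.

L = μ₀N²A/(2πR) = (4π×10⁻⁷)(1710)²(3.370×10^-5)/(2π×0.143) = 1.378×10^-4 H.
U = ½LI² = ½(1.378×10^-4)(11.8)² = 9.595×10^-3 J.

U ≈ 9.60 mJ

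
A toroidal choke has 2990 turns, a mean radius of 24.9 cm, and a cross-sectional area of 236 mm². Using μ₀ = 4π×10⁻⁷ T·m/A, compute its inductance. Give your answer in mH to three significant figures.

For a thin toroid, L = μ₀N²A/(2πR).
L = (4π×10⁻⁷)(2990)²(2.360×10^-4) / (2π×0.249 m) = 1.6947×10^-3 H.

L ≈ 1.69 mH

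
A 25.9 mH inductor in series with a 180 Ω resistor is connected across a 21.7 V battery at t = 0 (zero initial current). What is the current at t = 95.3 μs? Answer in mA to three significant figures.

I ≈ 58.4 mA

τ = L/R = 2.590×10^-2/180 = 1.439×10^-4 s; final current I_∞ = ε/R = 21.7/180 = 0.1206 A.
I(t) = I_∞(1 − e^(−t/τ)) with t/τ = 0.662.
I = (0.1206)(1 − e^(−0.662)) = 5.839×10^-2 A.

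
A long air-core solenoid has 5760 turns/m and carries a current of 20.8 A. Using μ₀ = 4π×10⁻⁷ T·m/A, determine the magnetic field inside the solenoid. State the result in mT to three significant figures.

B ≈ 151 mT

Inside a long solenoid, B = μ₀nI.
B = (4π×10⁻⁷)(5.760×10^3 m⁻¹)(20.8 A) = 0.1506 T.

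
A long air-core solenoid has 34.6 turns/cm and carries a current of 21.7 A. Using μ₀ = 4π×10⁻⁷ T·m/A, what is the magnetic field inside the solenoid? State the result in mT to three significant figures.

B ≈ 94.4 mT

Inside a long solenoid, B = μ₀nI.
B = (4π×10⁻⁷)(3.460×10^3 m⁻¹)(21.7 A) = 9.435×10^-2 T.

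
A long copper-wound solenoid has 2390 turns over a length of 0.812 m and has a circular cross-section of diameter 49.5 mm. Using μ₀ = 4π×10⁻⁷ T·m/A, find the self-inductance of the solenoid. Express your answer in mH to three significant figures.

A = π(d/2)² = π(2.475×10^-2 m)² = 1.924×10^-3 m².
For a long solenoid, L = μ₀N²A/ℓ.
L = (4π×10⁻⁷)(2390)²(1.924×10^-3)/(0.812 m) = 1.701×10^-2 H.

L ≈ 17.0 mH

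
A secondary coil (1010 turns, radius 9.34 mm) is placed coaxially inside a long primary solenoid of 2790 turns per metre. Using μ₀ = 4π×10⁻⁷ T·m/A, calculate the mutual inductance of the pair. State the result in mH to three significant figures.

The outer solenoid produces a uniform field B₁ = μ₀n₁I₁ across the inner coil,
so the flux linkage is N₂Φ = N₂B₁A₂ = μ₀n₁N₂A₂·I₁, giving M = μ₀n₁N₂A₂.
A₂ = πr² = π(9.340×10^-3 m)² = 2.741×10^-4 m².
M = (4π×10⁻⁷)(2790)(1010)(2.741×10^-4) = 9.7046×10^-4 H.

M ≈ 0.970 mH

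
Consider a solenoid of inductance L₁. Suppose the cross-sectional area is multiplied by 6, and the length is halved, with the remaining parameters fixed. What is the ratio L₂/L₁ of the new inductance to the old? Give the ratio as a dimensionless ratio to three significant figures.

L₂/L₁ = 12.0

For a solenoid, L ∝ μᵣN²A/ℓ.
L₂/L₁ = (6) × (0.5)^-1 = 12.0.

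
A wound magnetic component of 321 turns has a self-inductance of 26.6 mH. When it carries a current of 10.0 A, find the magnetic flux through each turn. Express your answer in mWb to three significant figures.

From L = NΦ_B/I, the flux per turn is Φ_B = LI/N.
Φ_B = (2.660×10^-2 H)(10.0 A)/321 = 8.287×10^-4 Wb.

Φ_B ≈ 0.829 mWb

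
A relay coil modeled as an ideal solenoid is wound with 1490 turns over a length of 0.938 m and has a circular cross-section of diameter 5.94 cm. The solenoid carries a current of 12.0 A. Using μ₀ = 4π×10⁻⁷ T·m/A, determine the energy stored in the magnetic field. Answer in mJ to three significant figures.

A = π(d/2)² = π(2.970×10^-2 m)² = 2.771×10^-3 m².
L = μ₀N²A/ℓ = (4π×10⁻⁷)(1490)²(2.771×10^-3)/(0.938) = 8.242×10^-3 H.
U = ½LI² = ½(8.242×10^-3)(12.0)² = 0.5934 J.

U ≈ 593 mJ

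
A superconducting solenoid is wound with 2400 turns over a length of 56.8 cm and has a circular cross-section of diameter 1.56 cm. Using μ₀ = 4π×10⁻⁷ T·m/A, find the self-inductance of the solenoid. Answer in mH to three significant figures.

A = π(d/2)² = π(7.800×10^-3 m)² = 1.911×10^-4 m².
For a long solenoid, L = μ₀N²A/ℓ.
L = (4π×10⁻⁷)(2400)²(1.911×10^-4)/(0.568 m) = 2.436×10^-3 H.

L ≈ 2.44 mH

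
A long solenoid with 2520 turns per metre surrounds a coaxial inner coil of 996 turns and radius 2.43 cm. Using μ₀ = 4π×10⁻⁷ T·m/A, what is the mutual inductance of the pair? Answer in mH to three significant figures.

The outer solenoid produces a uniform field B₁ = μ₀n₁I₁ across the inner coil,
so the flux linkage is N₂Φ = N₂B₁A₂ = μ₀n₁N₂A₂·I₁, giving M = μ₀n₁N₂A₂.
A₂ = πr² = π(2.430×10^-2 m)² = 1.855×10^-3 m².
M = (4π×10⁻⁷)(2520)(996)(1.855×10^-3) = 5.851×10^-3 H.

M ≈ 5.85 mH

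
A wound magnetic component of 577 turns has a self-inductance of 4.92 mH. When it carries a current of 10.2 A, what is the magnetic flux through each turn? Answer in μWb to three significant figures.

From L = NΦ_B/I, the flux per turn is Φ_B = LI/N.
Φ_B = (4.920×10^-3 H)(10.2 A)/577 = 8.697×10^-5 Wb.

Φ_B ≈ 87.0 μWb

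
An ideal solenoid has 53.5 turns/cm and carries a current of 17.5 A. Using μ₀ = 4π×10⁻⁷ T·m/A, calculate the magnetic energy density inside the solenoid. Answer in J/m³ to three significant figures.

B = μ₀nI = (4π×10⁻⁷)(5.350×10^3)(17.5) = 0.1177 T.
u = B²/(2μ₀) = (0.1177)²/(2×4π×10⁻⁷) = 5.508×10^3 J/m³.

u ≈ 5510 J/m³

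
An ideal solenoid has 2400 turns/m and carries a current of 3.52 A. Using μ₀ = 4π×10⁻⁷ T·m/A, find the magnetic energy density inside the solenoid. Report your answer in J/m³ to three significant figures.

u ≈ 44.8 J/m³

B = μ₀nI = (4π×10⁻⁷)(2.400×10^3)(3.52) = 1.062×10^-2 T.
u = B²/(2μ₀) = (1.062×10^-2)²/(2×4π×10⁻⁷) = 44.84 J/m³.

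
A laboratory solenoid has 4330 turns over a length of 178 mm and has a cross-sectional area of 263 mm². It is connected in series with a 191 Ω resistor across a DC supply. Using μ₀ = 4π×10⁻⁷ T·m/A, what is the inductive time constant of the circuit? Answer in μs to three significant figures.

A = 263 mm² = 2.630×10^-4 m².
L = μ₀N²A/ℓ = (4π×10⁻⁷)(4330)²(2.630×10^-4)/(0.178) = 3.481×10^-2 H.
τ = L/R = (3.481×10^-2)/(191) = 1.823×10^-4 s.

τ ≈ 182 μs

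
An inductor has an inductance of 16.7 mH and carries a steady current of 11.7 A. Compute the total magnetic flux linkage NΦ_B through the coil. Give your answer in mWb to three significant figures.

NΦ_B ≈ 195 mWb

From L = NΦ_B/I, the flux linkage is NΦ_B = LI.
NΦ_B = (1.670×10^-2 H)(11.7 A) = 0.1954 Wb.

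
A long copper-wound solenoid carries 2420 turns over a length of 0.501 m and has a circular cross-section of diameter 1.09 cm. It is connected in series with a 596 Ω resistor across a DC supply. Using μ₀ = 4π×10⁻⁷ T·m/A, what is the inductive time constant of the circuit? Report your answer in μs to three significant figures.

A = π(d/2)² = π(5.450×10^-3 m)² = 9.331×10^-5 m².
L = μ₀N²A/ℓ = (4π×10⁻⁷)(2420)²(9.331×10^-5)/(0.501) = 1.371×10^-3 H.
τ = L/R = (1.371×10^-3)/(596) = 2.300×10^-6 s.

τ ≈ 2.30 μs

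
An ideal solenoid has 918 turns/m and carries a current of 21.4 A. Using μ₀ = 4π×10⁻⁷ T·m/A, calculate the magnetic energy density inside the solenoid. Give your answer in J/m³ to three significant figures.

B = μ₀nI = (4π×10⁻⁷)(918)(21.4) = 2.469×10^-2 T.
u = B²/(2μ₀) = (2.469×10^-2)²/(2×4π×10⁻⁷) = 242.49 J/m³.

u ≈ 242 J/m³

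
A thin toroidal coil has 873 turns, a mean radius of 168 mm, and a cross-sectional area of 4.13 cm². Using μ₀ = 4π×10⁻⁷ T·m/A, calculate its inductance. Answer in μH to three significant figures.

L ≈ 375 μH

For a thin toroid, L = μ₀N²A/(2πR).
L = (4π×10⁻⁷)(873)²(4.130×10^-4) / (2π×0.168 m) = 3.747×10^-4 H.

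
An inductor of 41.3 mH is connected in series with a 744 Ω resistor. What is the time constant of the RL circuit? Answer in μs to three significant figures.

τ ≈ 55.5 μs

τ = L/R = (4.130×10^-2 H)/(744 Ω) = 5.551×10^-5 s.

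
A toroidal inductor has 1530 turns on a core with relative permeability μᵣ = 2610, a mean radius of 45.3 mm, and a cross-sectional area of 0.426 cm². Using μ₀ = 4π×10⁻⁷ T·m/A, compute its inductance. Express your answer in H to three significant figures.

L ≈ 1.15 H

For a thin toroid, L = μ₀μᵣN²A/(2πR).
L = (4π×10⁻⁷)(2610)(1530)²(4.260×10^-5) / (2π×4.530×10^-2 m) = 1.149 H.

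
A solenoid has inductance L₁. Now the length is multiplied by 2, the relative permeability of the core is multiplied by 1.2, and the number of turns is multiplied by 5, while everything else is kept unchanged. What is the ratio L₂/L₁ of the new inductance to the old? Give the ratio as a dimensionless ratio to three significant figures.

L₂/L₁ = 15.0

For a solenoid, L ∝ μᵣN²A/ℓ.
L₂/L₁ = (2)^-1 × (1.2) × (5)^2 = 15.0.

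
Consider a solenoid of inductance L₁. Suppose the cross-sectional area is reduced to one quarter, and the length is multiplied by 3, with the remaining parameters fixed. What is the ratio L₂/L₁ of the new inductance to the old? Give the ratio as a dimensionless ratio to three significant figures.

L₂/L₁ = 0.0833

For a solenoid, L ∝ μᵣN²A/ℓ.
L₂/L₁ = (0.25) × (3)^-1 = 0.0833.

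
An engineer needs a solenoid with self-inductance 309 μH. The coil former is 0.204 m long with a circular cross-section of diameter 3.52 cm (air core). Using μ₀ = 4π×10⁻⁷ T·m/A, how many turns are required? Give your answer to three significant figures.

N ≈ 227 turns

A = π(d/2)² = π(1.760×10^-2 m)² = 9.731×10^-4 m².
From L = μ₀N²A/ℓ, N = √(Lℓ / (μ₀A)).
N = √[(3.090×10^-4)(0.204) / ((4π×10⁻⁷)×9.731×10^-4)] = √(5.1547×10^4) ≈ 227.0.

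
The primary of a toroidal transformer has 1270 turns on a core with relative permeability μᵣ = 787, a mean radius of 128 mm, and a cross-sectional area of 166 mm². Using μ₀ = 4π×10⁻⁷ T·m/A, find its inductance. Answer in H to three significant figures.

For a thin toroid, L = μ₀μᵣN²A/(2πR).
L = (4π×10⁻⁷)(787)(1270)²(1.660×10^-4) / (2π×0.128 m) = 0.3292 H.

L ≈ 0.329 H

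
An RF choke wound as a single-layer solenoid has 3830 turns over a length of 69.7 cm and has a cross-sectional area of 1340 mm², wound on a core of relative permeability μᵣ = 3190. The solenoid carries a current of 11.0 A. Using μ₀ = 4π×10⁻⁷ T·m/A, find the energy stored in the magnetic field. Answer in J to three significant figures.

U ≈ 6840 J

A = 1340 mm² = 1.340×10^-3 m².
L = μ₀μᵣN²A/ℓ = (4π×10⁻⁷)(3190)(3830)²(1.340×10^-3)/(0.697) = 113 H.
U = ½LI² = ½(113)(11.0)² = 6.840×10^3 J.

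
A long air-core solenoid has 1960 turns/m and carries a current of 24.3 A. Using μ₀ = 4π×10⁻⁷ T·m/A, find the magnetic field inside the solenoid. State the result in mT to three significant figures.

B ≈ 59.9 mT

Inside a long solenoid, B = μ₀nI.
B = (4π×10⁻⁷)(1.960×10^3 m⁻¹)(24.3 A) = 5.985×10^-2 T.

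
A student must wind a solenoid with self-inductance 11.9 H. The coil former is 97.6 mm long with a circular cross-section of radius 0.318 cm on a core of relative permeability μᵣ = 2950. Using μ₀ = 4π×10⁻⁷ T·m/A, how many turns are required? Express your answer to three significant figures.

N ≈ 3140 turns

A = πr² = π(3.180×10^-3 m)² = 3.177×10^-5 m².
From L = μ₀μᵣN²A/ℓ, N = √(Lℓ / (μ₀μᵣA)).
N = √[(11.9)(9.760×10^-2) / ((4π×10⁻⁷)(2950)×3.177×10^-5)] = √(9.862×10^6) ≈ 3140.4.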